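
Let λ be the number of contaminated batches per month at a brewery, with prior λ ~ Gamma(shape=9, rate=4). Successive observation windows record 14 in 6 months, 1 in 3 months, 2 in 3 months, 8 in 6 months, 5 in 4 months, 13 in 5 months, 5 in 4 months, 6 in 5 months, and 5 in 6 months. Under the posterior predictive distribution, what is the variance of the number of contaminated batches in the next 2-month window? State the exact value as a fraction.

1632/529

Total count: 14 + 1 + 2 + 8 + 5 + 13 + 5 + 6 + 5 = 59.
Total exposure: 6 + 3 + 3 + 6 + 4 + 5 + 4 + 5 + 6 = 42 months.
Conjugate update: add total count to the shape and total exposure to the rate, giving Gamma(68, 46).
The posterior predictive for a window of length T is Negative Binomial with variance T·α'·(β'+T)/β'² = 2·68·48/2116 = 1632/529.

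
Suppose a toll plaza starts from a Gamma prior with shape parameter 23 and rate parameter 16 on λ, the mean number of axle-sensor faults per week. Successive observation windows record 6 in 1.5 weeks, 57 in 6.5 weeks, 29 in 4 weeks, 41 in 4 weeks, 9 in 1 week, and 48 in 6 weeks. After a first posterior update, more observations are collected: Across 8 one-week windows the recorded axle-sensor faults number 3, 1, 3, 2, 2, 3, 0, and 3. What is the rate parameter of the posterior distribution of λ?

47

Total count: 6 + 57 + 29 + 41 + 9 + 48 = 190.
Total exposure: 1.5 + 6.5 + 4 + 4 + 1 + 6 = 23 weeks.
After the first batch: Gamma(23 + 190, 16 + 23) = Gamma(213, 39).
Total count: 3 + 1 + 3 + 2 + 2 + 3 + 0 + 3 = 17.
Total exposure: 8 weeks.
After the second batch: Gamma(213 + 17, 39 + 8) = Gamma(230, 47).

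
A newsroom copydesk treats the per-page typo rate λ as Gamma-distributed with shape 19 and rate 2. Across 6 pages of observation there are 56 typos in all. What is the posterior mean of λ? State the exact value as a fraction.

75/8

Total count 56 over total exposure 6 pages.
By Gamma–Poisson conjugacy, the posterior is Gamma(α + Σx, β + Σt) = Gamma(19 + 56, 2 + 6) = Gamma(75, 8).
Posterior mean = α'/β' = 75/8.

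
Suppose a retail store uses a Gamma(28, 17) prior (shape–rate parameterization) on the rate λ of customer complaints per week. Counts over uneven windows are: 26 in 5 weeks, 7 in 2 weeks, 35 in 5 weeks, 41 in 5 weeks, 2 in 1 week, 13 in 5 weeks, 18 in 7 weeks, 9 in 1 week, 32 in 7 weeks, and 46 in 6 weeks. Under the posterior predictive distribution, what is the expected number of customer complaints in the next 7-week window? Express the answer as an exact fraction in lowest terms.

Total count: 26 + 7 + 35 + 41 + 2 + 13 + 18 + 9 + 32 + 46 = 229.
Total exposure: 5 + 2 + 5 + 5 + 1 + 5 + 7 + 1 + 7 + 6 = 44 weeks.
Gamma(α, β) with Poisson data over total exposure Σt gives posterior Gamma(α+Σx, β+Σt) = Gamma(257, 61).
Predictive mean over a 7-week window = T·E[λ|data] = 7·257/61 = 1799/61.

1799/61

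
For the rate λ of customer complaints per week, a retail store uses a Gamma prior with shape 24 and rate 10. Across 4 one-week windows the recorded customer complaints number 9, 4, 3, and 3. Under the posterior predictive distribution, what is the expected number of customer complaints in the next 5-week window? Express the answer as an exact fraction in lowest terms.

215/14

Total count: 9 + 4 + 3 + 3 = 19.
Total exposure: 4 weeks.
The Gamma prior is conjugate for the Poisson rate, so λ | data ~ Gamma(24+19, 10+4) = Gamma(43, 14).
Predictive mean over a 5-week window = T·E[λ|data] = 5·43/14 = 215/14.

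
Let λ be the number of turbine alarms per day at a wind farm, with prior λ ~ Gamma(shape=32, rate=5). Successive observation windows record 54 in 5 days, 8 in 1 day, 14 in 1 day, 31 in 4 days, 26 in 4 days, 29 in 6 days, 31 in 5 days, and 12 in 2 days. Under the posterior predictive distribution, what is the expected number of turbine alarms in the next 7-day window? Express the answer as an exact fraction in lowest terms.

553/11

Total count: 54 + 8 + 14 + 31 + 26 + 29 + 31 + 12 = 205.
Total exposure: 5 + 1 + 1 + 4 + 4 + 6 + 5 + 2 = 28 days.
Posterior: α' = 32 + 205 = 237, β' = 5 + 28 = 33.
Predictive mean over a 7-day window = T·E[λ|data] = 7·237/33 = 553/11.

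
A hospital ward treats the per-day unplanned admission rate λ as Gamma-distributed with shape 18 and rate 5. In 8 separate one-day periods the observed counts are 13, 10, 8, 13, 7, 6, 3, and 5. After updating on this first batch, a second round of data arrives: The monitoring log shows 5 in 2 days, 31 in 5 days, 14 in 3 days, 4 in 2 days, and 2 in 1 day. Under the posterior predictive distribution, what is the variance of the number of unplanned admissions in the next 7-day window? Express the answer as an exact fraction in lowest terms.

Total count: 13 + 10 + 8 + 13 + 7 + 6 + 3 + 5 = 65.
Total exposure: 8 days.
After the first batch: Gamma(18 + 65, 5 + 8) = Gamma(83, 13).
Total count: 5 + 31 + 14 + 4 + 2 = 56.
Total exposure: 2 + 5 + 3 + 2 + 1 = 13 days.
After the second batch: Gamma(83 + 56, 13 + 13) = Gamma(139, 26).
The posterior predictive for a window of length T is Negative Binomial with variance T·α'·(β'+T)/β'² = 7·139·33/676 = 32109/676.

32109/676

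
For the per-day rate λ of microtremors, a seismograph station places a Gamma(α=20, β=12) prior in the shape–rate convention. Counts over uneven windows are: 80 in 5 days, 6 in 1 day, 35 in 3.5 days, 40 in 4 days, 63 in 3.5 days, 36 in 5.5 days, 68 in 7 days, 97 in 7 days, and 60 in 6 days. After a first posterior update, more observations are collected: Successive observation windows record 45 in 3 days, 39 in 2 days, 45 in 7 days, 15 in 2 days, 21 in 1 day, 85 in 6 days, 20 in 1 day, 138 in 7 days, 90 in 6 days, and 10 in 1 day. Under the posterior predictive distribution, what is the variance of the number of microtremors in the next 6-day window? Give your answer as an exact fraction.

Total count: 80 + 6 + 35 + 40 + 63 + 36 + 68 + 97 + 60 = 485.
Total exposure: 5 + 1 + 3.5 + 4 + 3.5 + 5.5 + 7 + 7 + 6 = 42.5 days.
After the first batch: Gamma(20 + 485, 12 + 42.5) = Gamma(505, 109/2).
Total count: 45 + 39 + 45 + 15 + 21 + 85 + 20 + 138 + 90 + 10 = 508.
Total exposure: 3 + 2 + 7 + 2 + 1 + 6 + 1 + 7 + 6 + 1 = 36 days.
After the second batch: Gamma(505 + 508, 109/2 + 36) = Gamma(1013, 181/2).
The posterior predictive for a window of length T is Negative Binomial with variance T·α'·(β'+T)/β'² = 6·1013·(193/2)/(32761/4) = 2346108/32761.

2346108/32761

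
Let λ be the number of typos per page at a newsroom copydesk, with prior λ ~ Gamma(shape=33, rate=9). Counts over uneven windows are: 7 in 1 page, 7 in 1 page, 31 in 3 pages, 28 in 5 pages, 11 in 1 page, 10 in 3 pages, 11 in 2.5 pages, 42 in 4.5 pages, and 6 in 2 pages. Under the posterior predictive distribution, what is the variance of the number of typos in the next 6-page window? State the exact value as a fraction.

5301/128

Total count: 7 + 7 + 31 + 28 + 11 + 10 + 11 + 42 + 6 = 153.
Total exposure: 1 + 1 + 3 + 5 + 1 + 3 + 2.5 + 4.5 + 2 = 23 pages.
By Gamma–Poisson conjugacy, the posterior is Gamma(α + Σx, β + Σt) = Gamma(33 + 153, 9 + 23) = Gamma(186, 32).
The posterior predictive for a window of length T is Negative Binomial with variance T·α'·(β'+T)/β'² = 6·186·38/1024 = 5301/128.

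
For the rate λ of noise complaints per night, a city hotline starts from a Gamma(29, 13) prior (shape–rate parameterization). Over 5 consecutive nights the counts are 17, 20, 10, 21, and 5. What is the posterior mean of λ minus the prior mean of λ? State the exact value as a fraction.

134/39

Total count: 17 + 20 + 10 + 21 + 5 = 73.
Total exposure: 5 nights.
Gamma(α, β) with Poisson data over total exposure Σt gives posterior Gamma(α+Σx, β+Σt) = Gamma(102, 18).
Posterior mean = 102/18 = 17/3; prior mean = 29/13 = 29/13. Difference = 17/3 − 29/13 = 134/39.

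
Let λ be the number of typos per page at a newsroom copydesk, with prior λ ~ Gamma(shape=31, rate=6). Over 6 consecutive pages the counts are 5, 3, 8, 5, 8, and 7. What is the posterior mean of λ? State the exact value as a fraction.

67/12

Total count: 5 + 3 + 8 + 5 + 8 + 7 = 36.
Total exposure: 6 pages.
Conjugate update: add total count to the shape and total exposure to the rate, giving Gamma(67, 12).
Posterior mean = α'/β' = 67/12.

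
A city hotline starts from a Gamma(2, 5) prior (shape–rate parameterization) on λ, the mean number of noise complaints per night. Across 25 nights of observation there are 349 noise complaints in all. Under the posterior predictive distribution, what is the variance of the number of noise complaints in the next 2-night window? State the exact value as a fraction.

624/25

Total count 349 over total exposure 25 nights.
Gamma(α, β) with Poisson data over total exposure Σt gives posterior Gamma(α+Σx, β+Σt) = Gamma(351, 30).
The posterior predictive for a window of length T is Negative Binomial with variance T·α'·(β'+T)/β'² = 2·351·32/900 = 624/25.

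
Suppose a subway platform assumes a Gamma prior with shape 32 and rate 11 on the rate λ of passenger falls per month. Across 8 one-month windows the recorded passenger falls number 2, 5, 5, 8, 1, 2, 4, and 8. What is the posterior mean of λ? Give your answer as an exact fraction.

67/19

Total count: 2 + 5 + 5 + 8 + 1 + 2 + 4 + 8 = 35.
Total exposure: 8 months.
Conjugate update: add total count to the shape and total exposure to the rate, giving Gamma(67, 19).
Posterior mean = α'/β' = 67/19.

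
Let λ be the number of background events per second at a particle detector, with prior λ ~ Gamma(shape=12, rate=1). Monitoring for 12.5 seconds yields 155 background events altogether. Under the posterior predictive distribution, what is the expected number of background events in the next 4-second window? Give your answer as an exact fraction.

1336/27

Total count 155 over total exposure 12.5 seconds.
Posterior: α' = 12 + 155 = 167, β' = 1 + 12.5 = 27/2.
Predictive mean over a 4-second window = T·E[λ|data] = 4·167/(27/2) = 1336/27.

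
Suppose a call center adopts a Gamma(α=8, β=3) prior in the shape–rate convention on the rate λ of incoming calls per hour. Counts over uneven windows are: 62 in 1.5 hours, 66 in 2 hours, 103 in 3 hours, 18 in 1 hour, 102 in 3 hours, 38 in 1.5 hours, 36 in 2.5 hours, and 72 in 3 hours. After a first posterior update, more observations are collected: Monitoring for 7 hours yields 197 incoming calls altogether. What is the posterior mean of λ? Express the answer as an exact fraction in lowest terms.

Total count: 62 + 66 + 103 + 18 + 102 + 38 + 36 + 72 = 497.
Total exposure: 1.5 + 2 + 3 + 1 + 3 + 1.5 + 2.5 + 3 = 17.5 hours.
After the first batch: Gamma(8 + 497, 3 + 17.5) = Gamma(505, 41/2).
Total count 197 over total exposure 7 hours.
After the second batch: Gamma(505 + 197, 41/2 + 7) = Gamma(702, 55/2).
Posterior mean = α'/β' = 702/(55/2) = 1404/55.

1404/55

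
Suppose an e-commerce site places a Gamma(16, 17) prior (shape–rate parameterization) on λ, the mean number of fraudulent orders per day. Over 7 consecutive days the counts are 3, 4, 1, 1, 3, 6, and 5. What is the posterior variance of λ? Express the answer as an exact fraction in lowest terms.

13/192

Total count: 3 + 4 + 1 + 1 + 3 + 6 + 5 = 23.
Total exposure: 7 days.
Posterior: α' = 16 + 23 = 39, β' = 17 + 7 = 24.
Posterior variance = α'/β'² = 39/576 = 13/192.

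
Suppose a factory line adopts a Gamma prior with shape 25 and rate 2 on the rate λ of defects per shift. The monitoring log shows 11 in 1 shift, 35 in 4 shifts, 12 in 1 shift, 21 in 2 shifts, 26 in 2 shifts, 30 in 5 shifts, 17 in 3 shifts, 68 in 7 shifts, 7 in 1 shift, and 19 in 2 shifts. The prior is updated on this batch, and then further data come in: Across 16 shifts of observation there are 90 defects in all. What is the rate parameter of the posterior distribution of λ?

46

Total count: 11 + 35 + 12 + 21 + 26 + 30 + 17 + 68 + 7 + 19 = 246.
Total exposure: 1 + 4 + 1 + 2 + 2 + 5 + 3 + 7 + 1 + 2 = 28 shifts.
After the first batch: Gamma(25 + 246, 2 + 28) = Gamma(271, 30).
Total count 90 over total exposure 16 shifts.
After the second batch: Gamma(271 + 90, 30 + 16) = Gamma(361, 46).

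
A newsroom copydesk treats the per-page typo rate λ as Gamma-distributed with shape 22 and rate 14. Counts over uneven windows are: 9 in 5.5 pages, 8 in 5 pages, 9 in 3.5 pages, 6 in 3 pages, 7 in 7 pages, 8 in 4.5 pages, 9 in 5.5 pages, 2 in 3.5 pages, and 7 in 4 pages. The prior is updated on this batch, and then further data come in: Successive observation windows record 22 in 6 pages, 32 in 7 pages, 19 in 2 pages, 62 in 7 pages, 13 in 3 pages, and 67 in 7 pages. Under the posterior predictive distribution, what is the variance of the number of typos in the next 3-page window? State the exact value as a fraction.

Total count: 9 + 8 + 9 + 6 + 7 + 8 + 9 + 2 + 7 = 65.
Total exposure: 5.5 + 5 + 3.5 + 3 + 7 + 4.5 + 5.5 + 3.5 + 4 = 41.5 pages.
After the first batch: Gamma(22 + 65, 14 + 41.5) = Gamma(87, 111/2).
Total count: 22 + 32 + 19 + 62 + 13 + 67 = 215.
Total exposure: 6 + 7 + 2 + 7 + 3 + 7 = 32 pages.
After the second batch: Gamma(87 + 215, 111/2 + 32) = Gamma(302, 175/2).
The posterior predictive for a window of length T is Negative Binomial with variance T·α'·(β'+T)/β'² = 3·302·(181/2)/(30625/4) = 327972/30625.

327972/30625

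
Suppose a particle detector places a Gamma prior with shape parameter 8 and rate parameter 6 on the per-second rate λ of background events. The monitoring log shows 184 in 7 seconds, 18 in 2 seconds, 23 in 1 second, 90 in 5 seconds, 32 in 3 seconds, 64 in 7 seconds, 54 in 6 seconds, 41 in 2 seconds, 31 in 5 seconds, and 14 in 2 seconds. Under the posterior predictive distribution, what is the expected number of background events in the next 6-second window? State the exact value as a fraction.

1677/23

Total count: 184 + 18 + 23 + 90 + 32 + 64 + 54 + 41 + 31 + 14 = 551.
Total exposure: 7 + 2 + 1 + 5 + 3 + 7 + 6 + 2 + 5 + 2 = 40 seconds.
Conjugate update: add total count to the shape and total exposure to the rate, giving Gamma(559, 46).
Predictive mean over a 6-second window = T·E[λ|data] = 6·559/46 = 1677/23.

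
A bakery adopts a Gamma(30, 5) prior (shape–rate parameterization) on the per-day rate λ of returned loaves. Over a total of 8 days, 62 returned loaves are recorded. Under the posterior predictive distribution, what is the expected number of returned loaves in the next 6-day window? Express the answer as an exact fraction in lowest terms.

Total count 62 over total exposure 8 days.
Conjugate update: add total count to the shape and total exposure to the rate, giving Gamma(92, 13).
Predictive mean over a 6-day window = T·E[λ|data] = 6·92/13 = 552/13.

552/13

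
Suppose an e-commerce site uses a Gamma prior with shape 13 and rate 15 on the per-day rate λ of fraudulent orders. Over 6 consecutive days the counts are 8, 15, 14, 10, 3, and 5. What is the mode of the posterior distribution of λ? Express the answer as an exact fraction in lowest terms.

67/21

Total count: 8 + 15 + 14 + 10 + 3 + 5 = 55.
Total exposure: 6 days.
By Gamma–Poisson conjugacy, the posterior is Gamma(α + Σx, β + Σt) = Gamma(13 + 55, 15 + 6) = Gamma(68, 21).
Posterior mode = (α'−1)/β' = 67/21.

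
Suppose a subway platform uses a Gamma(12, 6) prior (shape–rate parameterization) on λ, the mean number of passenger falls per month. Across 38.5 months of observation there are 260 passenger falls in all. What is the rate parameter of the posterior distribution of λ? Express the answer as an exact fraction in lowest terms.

89/2

Total count 260 over total exposure 38.5 months.
Posterior: α' = 12 + 260 = 272, β' = 6 + 38.5 = 89/2.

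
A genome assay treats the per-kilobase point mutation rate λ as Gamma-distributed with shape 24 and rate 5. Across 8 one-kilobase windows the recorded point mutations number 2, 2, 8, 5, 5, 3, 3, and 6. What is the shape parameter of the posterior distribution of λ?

Total count: 2 + 2 + 8 + 5 + 5 + 3 + 3 + 6 = 34.
Total exposure: 8 kilobases.
Conjugate update: add total count to the shape and total exposure to the rate, giving Gamma(58, 13).

58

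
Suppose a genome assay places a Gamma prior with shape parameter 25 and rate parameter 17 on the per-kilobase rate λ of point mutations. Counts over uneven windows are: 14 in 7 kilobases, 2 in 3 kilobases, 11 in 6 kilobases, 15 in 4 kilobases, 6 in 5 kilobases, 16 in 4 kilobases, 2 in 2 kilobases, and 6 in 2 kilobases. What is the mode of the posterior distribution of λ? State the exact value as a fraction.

48/25

Total count: 14 + 2 + 11 + 15 + 6 + 16 + 2 + 6 = 72.
Total exposure: 7 + 3 + 6 + 4 + 5 + 4 + 2 + 2 = 33 kilobases.
By Gamma–Poisson conjugacy, the posterior is Gamma(α + Σx, β + Σt) = Gamma(25 + 72, 17 + 33) = Gamma(97, 50).
Posterior mode = (α'−1)/β' = 96/50 = 48/25.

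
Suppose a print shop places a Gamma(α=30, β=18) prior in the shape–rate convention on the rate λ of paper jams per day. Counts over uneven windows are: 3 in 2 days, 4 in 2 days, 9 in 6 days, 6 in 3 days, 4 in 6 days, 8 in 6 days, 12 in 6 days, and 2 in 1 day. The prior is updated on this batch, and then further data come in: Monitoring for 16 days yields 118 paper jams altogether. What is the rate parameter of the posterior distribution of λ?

66

Total count: 3 + 4 + 9 + 6 + 4 + 8 + 12 + 2 = 48.
Total exposure: 2 + 2 + 6 + 3 + 6 + 6 + 6 + 1 = 32 days.
After the first batch: Gamma(30 + 48, 18 + 32) = Gamma(78, 50).
Total count 118 over total exposure 16 days.
After the second batch: Gamma(78 + 118, 50 + 16) = Gamma(196, 66).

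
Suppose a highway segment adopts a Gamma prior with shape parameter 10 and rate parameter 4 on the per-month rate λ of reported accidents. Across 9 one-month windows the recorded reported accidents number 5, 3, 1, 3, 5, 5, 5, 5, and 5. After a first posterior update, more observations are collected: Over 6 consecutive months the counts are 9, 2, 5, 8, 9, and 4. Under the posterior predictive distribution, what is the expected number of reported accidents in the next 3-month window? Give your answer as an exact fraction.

252/19

Total count: 5 + 3 + 1 + 3 + 5 + 5 + 5 + 5 + 5 = 37.
Total exposure: 9 months.
After the first batch: Gamma(10 + 37, 4 + 9) = Gamma(47, 13).
Total count: 9 + 2 + 5 + 8 + 9 + 4 = 37.
Total exposure: 6 months.
After the second batch: Gamma(47 + 37, 13 + 6) = Gamma(84, 19).
Predictive mean over a 3-month window = T·E[λ|data] = 3·84/19 = 252/19.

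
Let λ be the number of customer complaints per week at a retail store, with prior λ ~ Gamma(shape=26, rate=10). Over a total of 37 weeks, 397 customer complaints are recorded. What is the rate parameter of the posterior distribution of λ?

Total count 397 over total exposure 37 weeks.
Posterior: α' = 26 + 397 = 423, β' = 10 + 37 = 47.

47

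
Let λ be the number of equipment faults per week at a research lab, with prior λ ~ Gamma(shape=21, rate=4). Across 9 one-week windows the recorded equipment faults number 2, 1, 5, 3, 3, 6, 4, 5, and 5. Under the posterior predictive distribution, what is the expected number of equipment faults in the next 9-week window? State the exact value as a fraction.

Total count: 2 + 1 + 5 + 3 + 3 + 6 + 4 + 5 + 5 = 34.
Total exposure: 9 weeks.
Posterior: α' = 21 + 34 = 55, β' = 4 + 9 = 13.
Predictive mean over a 9-week window = T·E[λ|data] = 9·55/13 = 495/13.

495/13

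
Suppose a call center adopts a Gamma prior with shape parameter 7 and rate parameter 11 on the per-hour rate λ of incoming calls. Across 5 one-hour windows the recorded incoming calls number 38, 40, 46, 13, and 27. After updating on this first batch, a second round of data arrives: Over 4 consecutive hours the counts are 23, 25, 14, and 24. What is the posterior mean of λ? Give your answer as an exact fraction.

Total count: 38 + 40 + 46 + 13 + 27 = 164.
Total exposure: 5 hours.
After the first batch: Gamma(7 + 164, 11 + 5) = Gamma(171, 16).
Total count: 23 + 25 + 14 + 24 = 86.
Total exposure: 4 hours.
After the second batch: Gamma(171 + 86, 16 + 4) = Gamma(257, 20).
Posterior mean = α'/β' = 257/20.

257/20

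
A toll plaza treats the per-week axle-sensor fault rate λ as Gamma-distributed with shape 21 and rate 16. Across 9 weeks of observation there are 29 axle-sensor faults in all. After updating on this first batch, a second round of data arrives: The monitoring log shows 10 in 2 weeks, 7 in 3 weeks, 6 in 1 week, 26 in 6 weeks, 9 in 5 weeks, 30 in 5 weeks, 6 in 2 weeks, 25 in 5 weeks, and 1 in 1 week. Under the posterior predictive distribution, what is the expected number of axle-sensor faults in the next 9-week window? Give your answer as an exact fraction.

Total count 29 over total exposure 9 weeks.
After the first batch: Gamma(21 + 29, 16 + 9) = Gamma(50, 25).
Total count: 10 + 7 + 6 + 26 + 9 + 30 + 6 + 25 + 1 = 120.
Total exposure: 2 + 3 + 1 + 6 + 5 + 5 + 2 + 5 + 1 = 30 weeks.
After the second batch: Gamma(50 + 120, 25 + 30) = Gamma(170, 55).
Predictive mean over a 9-week window = T·E[λ|data] = 9·170/55 = 306/11.

306/11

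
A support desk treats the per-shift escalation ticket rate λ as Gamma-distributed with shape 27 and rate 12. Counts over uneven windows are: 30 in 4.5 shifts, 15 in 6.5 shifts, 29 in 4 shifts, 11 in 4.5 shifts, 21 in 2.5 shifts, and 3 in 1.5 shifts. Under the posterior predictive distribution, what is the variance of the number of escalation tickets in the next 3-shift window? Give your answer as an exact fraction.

62832/5041

Total count: 30 + 15 + 29 + 11 + 21 + 3 = 109.
Total exposure: 4.5 + 6.5 + 4 + 4.5 + 2.5 + 1.5 = 23.5 shifts.
Posterior: α' = 27 + 109 = 136, β' = 12 + 23.5 = 71/2.
The posterior predictive for a window of length T is Negative Binomial with variance T·α'·(β'+T)/β'² = 3·136·(77/2)/(5041/4) = 62832/5041.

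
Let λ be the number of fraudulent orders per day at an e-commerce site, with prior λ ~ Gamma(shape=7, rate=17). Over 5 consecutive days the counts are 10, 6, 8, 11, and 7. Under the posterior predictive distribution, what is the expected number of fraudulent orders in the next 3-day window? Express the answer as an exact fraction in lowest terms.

147/22

Total count: 10 + 6 + 8 + 11 + 7 = 42.
Total exposure: 5 days.
The Gamma prior is conjugate for the Poisson rate, so λ | data ~ Gamma(7+42, 17+5) = Gamma(49, 22).
Predictive mean over a 3-day window = T·E[λ|data] = 3·49/22 = 147/22.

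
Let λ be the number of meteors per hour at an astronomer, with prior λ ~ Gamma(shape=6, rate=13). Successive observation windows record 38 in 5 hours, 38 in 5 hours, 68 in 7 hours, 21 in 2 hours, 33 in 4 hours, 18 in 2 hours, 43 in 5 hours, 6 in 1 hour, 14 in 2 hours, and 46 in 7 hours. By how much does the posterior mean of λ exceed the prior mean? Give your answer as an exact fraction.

Total count: 38 + 38 + 68 + 21 + 33 + 18 + 43 + 6 + 14 + 46 = 325.
Total exposure: 5 + 5 + 7 + 2 + 4 + 2 + 5 + 1 + 2 + 7 = 40 hours.
By Gamma–Poisson conjugacy, the posterior is Gamma(α + Σx, β + Σt) = Gamma(6 + 325, 13 + 40) = Gamma(331, 53).
Posterior mean = 331/53 = 331/53; prior mean = 6/13 = 6/13. Difference = 331/53 − 6/13 = 3985/689.

3985/689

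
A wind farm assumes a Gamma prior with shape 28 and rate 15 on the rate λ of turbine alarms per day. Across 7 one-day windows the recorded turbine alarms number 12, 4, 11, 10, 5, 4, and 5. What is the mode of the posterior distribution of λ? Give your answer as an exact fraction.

Total count: 12 + 4 + 11 + 10 + 5 + 4 + 5 = 51.
Total exposure: 7 days.
The Gamma prior is conjugate for the Poisson rate, so λ | data ~ Gamma(28+51, 15+7) = Gamma(79, 22).
Posterior mode = (α'−1)/β' = 78/22 = 39/11.

39/11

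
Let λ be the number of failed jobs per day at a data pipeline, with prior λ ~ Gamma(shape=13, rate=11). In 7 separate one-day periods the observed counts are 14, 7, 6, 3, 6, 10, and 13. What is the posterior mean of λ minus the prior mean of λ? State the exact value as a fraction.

31/11

Total count: 14 + 7 + 6 + 3 + 6 + 10 + 13 = 59.
Total exposure: 7 days.
The Gamma prior is conjugate for the Poisson rate, so λ | data ~ Gamma(13+59, 11+7) = Gamma(72, 18).
Posterior mean = 72/18 = 4; prior mean = 13/11 = 13/11. Difference = 4 − 13/11 = 31/11.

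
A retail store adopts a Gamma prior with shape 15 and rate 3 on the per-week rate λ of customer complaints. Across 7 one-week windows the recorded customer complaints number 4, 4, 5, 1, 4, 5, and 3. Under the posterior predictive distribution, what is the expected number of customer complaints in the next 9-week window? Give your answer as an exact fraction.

369/10

Total count: 4 + 4 + 5 + 1 + 4 + 5 + 3 = 26.
Total exposure: 7 weeks.
By Gamma–Poisson conjugacy, the posterior is Gamma(α + Σx, β + Σt) = Gamma(15 + 26, 3 + 7) = Gamma(41, 10).
Predictive mean over a 9-week window = T·E[λ|data] = 9·41/10 = 369/10.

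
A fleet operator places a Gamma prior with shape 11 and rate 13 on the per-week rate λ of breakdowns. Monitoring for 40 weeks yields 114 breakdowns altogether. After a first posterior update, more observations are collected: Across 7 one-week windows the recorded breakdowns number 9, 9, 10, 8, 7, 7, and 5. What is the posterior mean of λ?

Total count 114 over total exposure 40 weeks.
After the first batch: Gamma(11 + 114, 13 + 40) = Gamma(125, 53).
Total count: 9 + 9 + 10 + 8 + 7 + 7 + 5 = 55.
Total exposure: 7 weeks.
After the second batch: Gamma(125 + 55, 53 + 7) = Gamma(180, 60).
Posterior mean = α'/β' = 180/60 = 3.

3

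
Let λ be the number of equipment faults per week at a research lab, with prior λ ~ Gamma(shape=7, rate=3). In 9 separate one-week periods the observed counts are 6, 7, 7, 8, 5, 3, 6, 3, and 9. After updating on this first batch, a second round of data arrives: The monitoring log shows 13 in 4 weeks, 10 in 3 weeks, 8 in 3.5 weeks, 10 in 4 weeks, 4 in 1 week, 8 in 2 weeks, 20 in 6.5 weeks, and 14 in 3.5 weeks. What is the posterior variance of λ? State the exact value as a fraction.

Total count: 6 + 7 + 7 + 8 + 5 + 3 + 6 + 3 + 9 = 54.
Total exposure: 9 weeks.
After the first batch: Gamma(7 + 54, 3 + 9) = Gamma(61, 12).
Total count: 13 + 10 + 8 + 10 + 4 + 8 + 20 + 14 = 87.
Total exposure: 4 + 3 + 3.5 + 4 + 1 + 2 + 6.5 + 3.5 = 27.5 weeks.
After the second batch: Gamma(61 + 87, 12 + 27.5) = Gamma(148, 79/2).
Posterior variance = α'/β'² = 148/(6241/4) = 592/6241.

592/6241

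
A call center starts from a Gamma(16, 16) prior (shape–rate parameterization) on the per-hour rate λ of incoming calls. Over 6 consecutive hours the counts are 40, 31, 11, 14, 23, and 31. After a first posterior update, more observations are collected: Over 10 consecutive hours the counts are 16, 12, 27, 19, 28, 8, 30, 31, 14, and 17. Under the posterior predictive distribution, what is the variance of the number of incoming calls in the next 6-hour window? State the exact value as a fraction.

1311/16

Total count: 40 + 31 + 11 + 14 + 23 + 31 = 150.
Total exposure: 6 hours.
After the first batch: Gamma(16 + 150, 16 + 6) = Gamma(166, 22).
Total count: 16 + 12 + 27 + 19 + 28 + 8 + 30 + 31 + 14 + 17 = 202.
Total exposure: 10 hours.
After the second batch: Gamma(166 + 202, 22 + 10) = Gamma(368, 32).
The posterior predictive for a window of length T is Negative Binomial with variance T·α'·(β'+T)/β'² = 6·368·38/1024 = 1311/16.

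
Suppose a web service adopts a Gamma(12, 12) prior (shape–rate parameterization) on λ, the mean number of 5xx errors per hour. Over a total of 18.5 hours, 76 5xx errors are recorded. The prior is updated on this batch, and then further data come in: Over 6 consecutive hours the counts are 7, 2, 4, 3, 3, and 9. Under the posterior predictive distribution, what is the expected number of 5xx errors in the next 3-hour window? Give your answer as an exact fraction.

696/73

Total count 76 over total exposure 18.5 hours.
After the first batch: Gamma(12 + 76, 12 + 18.5) = Gamma(88, 61/2).
Total count: 7 + 2 + 4 + 3 + 3 + 9 = 28.
Total exposure: 6 hours.
After the second batch: Gamma(88 + 28, 61/2 + 6) = Gamma(116, 73/2).
Predictive mean over a 3-hour window = T·E[λ|data] = 3·116/(73/2) = 696/73.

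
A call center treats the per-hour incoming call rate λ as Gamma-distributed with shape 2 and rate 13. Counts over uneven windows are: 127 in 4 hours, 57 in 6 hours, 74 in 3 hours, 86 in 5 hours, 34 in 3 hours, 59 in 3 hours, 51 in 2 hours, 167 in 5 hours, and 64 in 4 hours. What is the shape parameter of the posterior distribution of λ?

721

Total count: 127 + 57 + 74 + 86 + 34 + 59 + 51 + 167 + 64 = 719.
Total exposure: 4 + 6 + 3 + 5 + 3 + 3 + 2 + 5 + 4 = 35 hours.
The Gamma prior is conjugate for the Poisson rate, so λ | data ~ Gamma(2+719, 13+35) = Gamma(721, 48).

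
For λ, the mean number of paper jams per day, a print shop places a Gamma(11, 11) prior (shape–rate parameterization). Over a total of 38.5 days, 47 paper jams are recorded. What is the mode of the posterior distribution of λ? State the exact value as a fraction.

38/33

Total count 47 over total exposure 38.5 days.
By Gamma–Poisson conjugacy, the posterior is Gamma(α + Σx, β + Σt) = Gamma(11 + 47, 11 + 38.5) = Gamma(58, 99/2).
Posterior mode = (α'−1)/β' = 57/(99/2) = 38/33.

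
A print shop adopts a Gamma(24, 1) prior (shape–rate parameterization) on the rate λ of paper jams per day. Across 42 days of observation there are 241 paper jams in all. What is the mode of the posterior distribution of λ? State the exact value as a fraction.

264/43

Total count 241 over total exposure 42 days.
Gamma(α, β) with Poisson data over total exposure Σt gives posterior Gamma(α+Σx, β+Σt) = Gamma(265, 43).
Posterior mode = (α'−1)/β' = 264/43.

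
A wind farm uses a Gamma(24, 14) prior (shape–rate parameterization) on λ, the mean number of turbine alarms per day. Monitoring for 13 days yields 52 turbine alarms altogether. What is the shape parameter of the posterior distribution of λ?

Total count 52 over total exposure 13 days.
Conjugate update: add total count to the shape and total exposure to the rate, giving Gamma(76, 27).

76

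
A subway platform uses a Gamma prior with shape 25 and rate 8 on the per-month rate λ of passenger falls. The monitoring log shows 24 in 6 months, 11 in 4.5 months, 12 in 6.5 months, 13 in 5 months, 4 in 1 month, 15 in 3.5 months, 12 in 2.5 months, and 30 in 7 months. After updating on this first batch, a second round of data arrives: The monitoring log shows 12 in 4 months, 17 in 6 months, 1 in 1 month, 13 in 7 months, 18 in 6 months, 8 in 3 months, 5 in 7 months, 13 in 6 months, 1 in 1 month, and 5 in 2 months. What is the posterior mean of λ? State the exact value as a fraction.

Total count: 24 + 11 + 12 + 13 + 4 + 15 + 12 + 30 = 121.
Total exposure: 6 + 4.5 + 6.5 + 5 + 1 + 3.5 + 2.5 + 7 = 36 months.
After the first batch: Gamma(25 + 121, 8 + 36) = Gamma(146, 44).
Total count: 12 + 17 + 1 + 13 + 18 + 8 + 5 + 13 + 1 + 5 = 93.
Total exposure: 4 + 6 + 1 + 7 + 6 + 3 + 7 + 6 + 1 + 2 = 43 months.
After the second batch: Gamma(146 + 93, 44 + 43) = Gamma(239, 87).
Posterior mean = α'/β' = 239/87.

239/87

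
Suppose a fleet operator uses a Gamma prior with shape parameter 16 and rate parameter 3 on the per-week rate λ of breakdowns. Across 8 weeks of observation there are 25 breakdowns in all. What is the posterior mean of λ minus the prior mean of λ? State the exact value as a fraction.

Total count 25 over total exposure 8 weeks.
Posterior: α' = 16 + 25 = 41, β' = 3 + 8 = 11.
Posterior mean = 41/11 = 41/11; prior mean = 16/3 = 16/3. Difference = 41/11 − 16/3 = -53/33.

-53/33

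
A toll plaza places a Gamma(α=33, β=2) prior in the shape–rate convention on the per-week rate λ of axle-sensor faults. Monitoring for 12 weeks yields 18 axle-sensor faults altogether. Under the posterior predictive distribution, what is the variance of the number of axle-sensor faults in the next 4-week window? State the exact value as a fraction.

918/49

Total count 18 over total exposure 12 weeks.
The Gamma prior is conjugate for the Poisson rate, so λ | data ~ Gamma(33+18, 2+12) = Gamma(51, 14).
The posterior predictive for a window of length T is Negative Binomial with variance T·α'·(β'+T)/β'² = 4·51·18/196 = 918/49.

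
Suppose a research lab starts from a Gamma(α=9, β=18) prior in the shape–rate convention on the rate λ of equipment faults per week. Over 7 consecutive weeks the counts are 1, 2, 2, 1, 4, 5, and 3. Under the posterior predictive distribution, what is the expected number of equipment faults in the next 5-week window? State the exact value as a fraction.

Total count: 1 + 2 + 2 + 1 + 4 + 5 + 3 = 18.
Total exposure: 7 weeks.
The Gamma prior is conjugate for the Poisson rate, so λ | data ~ Gamma(9+18, 18+7) = Gamma(27, 25).
Predictive mean over a 5-week window = T·E[λ|data] = 5·27/25 = 27/5.

27/5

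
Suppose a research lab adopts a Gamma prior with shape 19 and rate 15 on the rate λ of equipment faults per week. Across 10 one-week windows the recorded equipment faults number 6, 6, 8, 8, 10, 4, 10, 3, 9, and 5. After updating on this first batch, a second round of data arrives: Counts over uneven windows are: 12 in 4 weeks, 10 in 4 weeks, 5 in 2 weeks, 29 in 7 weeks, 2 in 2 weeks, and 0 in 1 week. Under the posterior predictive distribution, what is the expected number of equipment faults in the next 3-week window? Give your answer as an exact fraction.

Total count: 6 + 6 + 8 + 8 + 10 + 4 + 10 + 3 + 9 + 5 = 69.
Total exposure: 10 weeks.
After the first batch: Gamma(19 + 69, 15 + 10) = Gamma(88, 25).
Total count: 12 + 10 + 5 + 29 + 2 + 0 = 58.
Total exposure: 4 + 4 + 2 + 7 + 2 + 1 = 20 weeks.
After the second batch: Gamma(88 + 58, 25 + 20) = Gamma(146, 45).
Predictive mean over a 3-week window = T·E[λ|data] = 3·146/45 = 146/15.

146/15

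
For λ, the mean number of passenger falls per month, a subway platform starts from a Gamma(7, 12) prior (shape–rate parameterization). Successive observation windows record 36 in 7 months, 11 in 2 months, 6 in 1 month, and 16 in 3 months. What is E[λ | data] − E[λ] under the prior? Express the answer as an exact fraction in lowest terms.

Total count: 36 + 11 + 6 + 16 = 69.
Total exposure: 7 + 2 + 1 + 3 = 13 months.
The Gamma prior is conjugate for the Poisson rate, so λ | data ~ Gamma(7+69, 12+13) = Gamma(76, 25).
Posterior mean = 76/25 = 76/25; prior mean = 7/12 = 7/12. Difference = 76/25 − 7/12 = 737/300.

737/300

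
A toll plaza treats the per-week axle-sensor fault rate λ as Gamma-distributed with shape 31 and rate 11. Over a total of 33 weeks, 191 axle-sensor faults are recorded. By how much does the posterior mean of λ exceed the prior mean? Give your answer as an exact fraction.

Total count 191 over total exposure 33 weeks.
Conjugate update: add total count to the shape and total exposure to the rate, giving Gamma(222, 44).
Posterior mean = 222/44 = 111/22; prior mean = 31/11 = 31/11. Difference = 111/22 − 31/11 = 49/22.

49/22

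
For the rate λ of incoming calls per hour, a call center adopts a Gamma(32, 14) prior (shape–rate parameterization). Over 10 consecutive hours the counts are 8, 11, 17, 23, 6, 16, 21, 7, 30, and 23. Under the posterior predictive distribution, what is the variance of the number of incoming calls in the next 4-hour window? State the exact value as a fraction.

Total count: 8 + 11 + 17 + 23 + 6 + 16 + 21 + 7 + 30 + 23 = 162.
Total exposure: 10 hours.
Gamma(α, β) with Poisson data over total exposure Σt gives posterior Gamma(α+Σx, β+Σt) = Gamma(194, 24).
The posterior predictive for a window of length T is Negative Binomial with variance T·α'·(β'+T)/β'² = 4·194·28/576 = 679/18.

679/18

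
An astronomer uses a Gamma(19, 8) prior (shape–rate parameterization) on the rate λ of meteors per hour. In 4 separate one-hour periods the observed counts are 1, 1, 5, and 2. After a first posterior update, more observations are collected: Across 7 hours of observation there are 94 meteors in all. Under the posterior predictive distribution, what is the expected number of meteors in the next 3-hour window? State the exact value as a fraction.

366/19

Total count: 1 + 1 + 5 + 2 = 9.
Total exposure: 4 hours.
After the first batch: Gamma(19 + 9, 8 + 4) = Gamma(28, 12).
Total count 94 over total exposure 7 hours.
After the second batch: Gamma(28 + 94, 12 + 7) = Gamma(122, 19).
Predictive mean over a 3-hour window = T·E[λ|data] = 3·122/19 = 366/19.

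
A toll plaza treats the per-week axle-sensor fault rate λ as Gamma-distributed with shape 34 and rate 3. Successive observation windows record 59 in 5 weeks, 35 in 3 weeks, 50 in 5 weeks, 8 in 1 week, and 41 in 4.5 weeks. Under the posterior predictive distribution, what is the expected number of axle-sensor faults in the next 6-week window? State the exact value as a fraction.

Total count: 59 + 35 + 50 + 8 + 41 = 193.
Total exposure: 5 + 3 + 5 + 1 + 4.5 = 18.5 weeks.
The Gamma prior is conjugate for the Poisson rate, so λ | data ~ Gamma(34+193, 3+18.5) = Gamma(227, 43/2).
Predictive mean over a 6-week window = T·E[λ|data] = 6·227/(43/2) = 2724/43.

2724/43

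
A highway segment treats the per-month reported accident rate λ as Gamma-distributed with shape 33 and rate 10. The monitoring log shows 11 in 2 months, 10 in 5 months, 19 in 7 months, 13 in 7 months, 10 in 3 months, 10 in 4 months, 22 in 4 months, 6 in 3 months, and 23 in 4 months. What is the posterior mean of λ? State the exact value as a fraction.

157/49

Total count: 11 + 10 + 19 + 13 + 10 + 10 + 22 + 6 + 23 = 124.
Total exposure: 2 + 5 + 7 + 7 + 3 + 4 + 4 + 3 + 4 = 39 months.
The Gamma prior is conjugate for the Poisson rate, so λ | data ~ Gamma(33+124, 10+39) = Gamma(157, 49).
Posterior mean = α'/β' = 157/49.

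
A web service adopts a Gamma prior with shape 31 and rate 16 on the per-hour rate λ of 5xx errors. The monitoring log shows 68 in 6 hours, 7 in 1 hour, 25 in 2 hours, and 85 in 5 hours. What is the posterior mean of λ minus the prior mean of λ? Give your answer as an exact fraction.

421/80

Total count: 68 + 7 + 25 + 85 = 185.
Total exposure: 6 + 1 + 2 + 5 = 14 hours.
The Gamma prior is conjugate for the Poisson rate, so λ | data ~ Gamma(31+185, 16+14) = Gamma(216, 30).
Posterior mean = 216/30 = 36/5; prior mean = 31/16 = 31/16. Difference = 36/5 − 31/16 = 421/80.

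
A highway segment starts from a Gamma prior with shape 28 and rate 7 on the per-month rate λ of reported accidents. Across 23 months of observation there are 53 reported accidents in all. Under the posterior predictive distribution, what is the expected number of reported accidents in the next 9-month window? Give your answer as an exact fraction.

Total count 53 over total exposure 23 months.
Conjugate update: add total count to the shape and total exposure to the rate, giving Gamma(81, 30).
Predictive mean over a 9-month window = T·E[λ|data] = 9·81/30 = 243/10.

243/10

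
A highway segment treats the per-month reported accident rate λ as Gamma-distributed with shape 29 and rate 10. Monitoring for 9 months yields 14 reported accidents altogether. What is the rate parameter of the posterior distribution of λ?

19

Total count 14 over total exposure 9 months.
The Gamma prior is conjugate for the Poisson rate, so λ | data ~ Gamma(29+14, 10+9) = Gamma(43, 19).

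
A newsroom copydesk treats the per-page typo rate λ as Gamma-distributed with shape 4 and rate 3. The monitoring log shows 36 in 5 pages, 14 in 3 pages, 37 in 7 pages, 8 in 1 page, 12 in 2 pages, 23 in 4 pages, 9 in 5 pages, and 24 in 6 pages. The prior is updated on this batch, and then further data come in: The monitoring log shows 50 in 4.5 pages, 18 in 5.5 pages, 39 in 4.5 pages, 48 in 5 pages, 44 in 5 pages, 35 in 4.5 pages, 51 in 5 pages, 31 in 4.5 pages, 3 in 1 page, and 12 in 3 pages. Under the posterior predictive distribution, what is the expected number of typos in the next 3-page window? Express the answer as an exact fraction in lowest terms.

2988/157

Total count: 36 + 14 + 37 + 8 + 12 + 23 + 9 + 24 = 163.
Total exposure: 5 + 3 + 7 + 1 + 2 + 4 + 5 + 6 = 33 pages.
After the first batch: Gamma(4 + 163, 3 + 33) = Gamma(167, 36).
Total count: 50 + 18 + 39 + 48 + 44 + 35 + 51 + 31 + 3 + 12 = 331.
Total exposure: 4.5 + 5.5 + 4.5 + 5 + 5 + 4.5 + 5 + 4.5 + 1 + 3 = 42.5 pages.
After the second batch: Gamma(167 + 331, 36 + 42.5) = Gamma(498, 157/2).
Predictive mean over a 3-page window = T·E[λ|data] = 3·498/(157/2) = 2988/157.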